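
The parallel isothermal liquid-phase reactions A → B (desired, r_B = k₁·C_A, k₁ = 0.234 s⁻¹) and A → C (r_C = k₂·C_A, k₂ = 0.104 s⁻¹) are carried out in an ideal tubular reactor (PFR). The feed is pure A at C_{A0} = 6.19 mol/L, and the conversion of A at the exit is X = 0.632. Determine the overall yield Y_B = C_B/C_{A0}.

0.438

C_A = C_{A0}(1−X) = 2.278 mol/L.
Both paths are first order in A, so the instantaneous fraction to B is constant: dC_B/d(−C_A) = k₁/(k₁+k₂) = 0.6923.
C_B = 0.6923·(C_{A0}−C_A) = 0.6923×3.912 = 2.71 mol/L.
Y_B = C_B/C_{A0} = 2.708/6.19 = 0.438.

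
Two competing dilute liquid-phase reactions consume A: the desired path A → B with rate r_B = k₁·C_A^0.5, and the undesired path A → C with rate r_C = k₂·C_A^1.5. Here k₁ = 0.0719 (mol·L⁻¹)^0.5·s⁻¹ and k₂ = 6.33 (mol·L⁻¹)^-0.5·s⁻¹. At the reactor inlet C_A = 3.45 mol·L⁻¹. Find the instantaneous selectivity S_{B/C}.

S_{B/C} = r_B/r_C = (k₁·C_A^0.5)/(k₂·C_A^1.5) = (k₁/k₂)·C_A⁻¹.
= (0.0719×3.450^0.5) / (6.33×3.450^1.5) = 0.1335/40.56 = 0.00329.

0.00329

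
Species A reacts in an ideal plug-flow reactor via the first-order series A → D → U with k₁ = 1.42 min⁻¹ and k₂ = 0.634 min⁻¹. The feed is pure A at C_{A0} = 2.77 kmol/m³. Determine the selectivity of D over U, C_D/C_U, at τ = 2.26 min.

The intermediate concentration in a first-order A→B→C sequence is C_D = k₁C_{A0}(e^(−k₁τ) − e^(−k₂τ))/(k₂−k₁).
e^(−k₁τ) = e^(−1.42×2.26) = e^(−3.209) = 0.04039; e^(−k₂τ) = e^(−1.433) = 0.2386.
C_D = 1.42×2.77/(0.634−1.42) × (0.04039−0.2386) = (-5.004)×(-0.1982) = 0.9921 kmol/m³.
C_A = C_{A0}e^(−k₁τ) = 0.1119 kmol/m³, so C_U = C_{A0}−C_A−C_D = 1.666 kmol/m³; C_D/C_U = 0.595.

0.595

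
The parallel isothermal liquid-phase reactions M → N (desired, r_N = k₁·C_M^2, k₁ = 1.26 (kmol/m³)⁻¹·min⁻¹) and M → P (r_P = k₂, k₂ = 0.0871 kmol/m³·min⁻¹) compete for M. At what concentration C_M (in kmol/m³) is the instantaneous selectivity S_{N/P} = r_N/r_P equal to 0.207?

S_{N/P} = (k₁/k₂)·C_M^2 ⇒ C_M = (S·k₂/k₁)^(0.5).
= (0.207×0.0871/1.26)^(0.5) = (0.01431)^(0.5) = 0.120 kmol/m³.

0.120 kmol/m³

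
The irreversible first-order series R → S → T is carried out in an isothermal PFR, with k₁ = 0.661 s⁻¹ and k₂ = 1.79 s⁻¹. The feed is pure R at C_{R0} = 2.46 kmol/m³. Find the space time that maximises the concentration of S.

0.882 s

The intermediate peaks when r₁ = r₂, i.e. k₁e^(−k₁τ) = k₂e^(−k₂τ), giving τ_opt = ln(k₂/k₁)/(k₂−k₁).
= ln(1.79/0.661)/(1.79−0.661) = ln(2.708)/1.129 = 0.9962/1.129 = 0.882 s.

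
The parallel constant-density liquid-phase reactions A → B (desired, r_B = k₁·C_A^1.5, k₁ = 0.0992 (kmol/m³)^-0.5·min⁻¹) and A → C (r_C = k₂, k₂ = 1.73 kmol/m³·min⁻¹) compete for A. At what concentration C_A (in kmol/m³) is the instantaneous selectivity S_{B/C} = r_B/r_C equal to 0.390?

3.59 kmol/m³

S_{B/C} = (k₁/k₂)·C_A^1.5 ⇒ C_A = (S·k₂/k₁)^(1/1.5).
= (0.390×1.73/0.0992)^(0.6667) = (6.801)^(0.6667) = 3.59 kmol/m³.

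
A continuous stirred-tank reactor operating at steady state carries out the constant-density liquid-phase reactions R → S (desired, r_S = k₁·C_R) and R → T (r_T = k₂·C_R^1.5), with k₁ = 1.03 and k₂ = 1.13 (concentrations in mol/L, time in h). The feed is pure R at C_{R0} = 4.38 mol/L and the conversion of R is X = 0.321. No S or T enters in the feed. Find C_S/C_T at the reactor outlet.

Exit C_R = C_{R0}(1−X) = 4.38×0.679 = 2.974 mol/L.
In a CSTR the entire volume is at exit conditions, so r_S = 1.03×2.974 = 3.063 and r_T = 1.13×2.974^1.5 = 5.796.
Overall selectivity = C_S/C_T = r_Sτ/(r_Tτ) = r_S/r_T = 0.529.

0.529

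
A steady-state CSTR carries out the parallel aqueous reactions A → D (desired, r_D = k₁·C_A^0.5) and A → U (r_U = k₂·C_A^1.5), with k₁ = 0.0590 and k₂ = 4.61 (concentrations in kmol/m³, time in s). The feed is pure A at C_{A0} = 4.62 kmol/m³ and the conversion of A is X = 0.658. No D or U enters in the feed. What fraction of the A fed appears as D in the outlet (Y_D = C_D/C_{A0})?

0.00529

Exit C_A = C_{A0}(1−X) = 4.62×0.342 = 1.580 kmol/m³.
Rates in a CSTR are evaluated at the outlet concentration: r_D = 0.0590×1.580^0.5 = 0.07416, r_U = 4.61×1.580^1.5 = 9.156.
Fraction of consumed A going to D: r_D/(r_D+r_U) = 0.008035.
C_D = 0.008035·C_{A0}·X = 0.008035×4.62×0.658 = 0.0244 kmol/m³; Y_D = C_D/C_{A0} = 0.00529.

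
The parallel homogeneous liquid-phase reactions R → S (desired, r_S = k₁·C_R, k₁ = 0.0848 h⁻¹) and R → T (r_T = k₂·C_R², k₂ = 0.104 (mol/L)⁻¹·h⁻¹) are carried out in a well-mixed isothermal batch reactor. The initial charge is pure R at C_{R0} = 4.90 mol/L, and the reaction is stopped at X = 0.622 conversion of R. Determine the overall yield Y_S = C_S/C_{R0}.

C_R = C_{R0}(1−X) = 1.852 mol/L.
Along a PFR/batch, dC_S/dC_R = −r_S/(r_S+r_T) = −k₁/(k₁+k₂·C_R).
Integrating from C_{R0} to C_R: C_S = (0.0848/0.104)·ln[(0.0848+0.104·4.90)/(0.0848+0.104·1.85)] = 0.8154·ln(0.5944/0.2774) = 0.6213 mol/L.
Y_S = C_S/C_{R0} = 0.6213/4.90 = 0.127.

0.127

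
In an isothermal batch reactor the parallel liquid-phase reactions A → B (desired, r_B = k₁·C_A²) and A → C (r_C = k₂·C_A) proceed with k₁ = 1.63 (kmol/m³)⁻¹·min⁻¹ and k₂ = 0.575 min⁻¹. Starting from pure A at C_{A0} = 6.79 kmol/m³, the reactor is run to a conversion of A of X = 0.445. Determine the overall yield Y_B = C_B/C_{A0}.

0.416

C_A = C_{A0}(1−X) = 3.768 kmol/m³.
Along a PFR/batch, dC_C/dC_A = −r_C/(r_B+r_C) = −k₂/(k₂+k₁·C_A).
Integrating from C_{A0} to C_A: C_C = (0.575/1.63)·ln[(0.575+1.63·6.79)/(0.575+1.63·3.77)] = 0.3528·ln(11.64/6.718) = 0.1940 kmol/m³.
Then C_B = (C_{A0}−C_A) − C_C = 3.022 − 0.1940 = 2.828 kmol/m³.
Y_B = C_B/C_{A0} = 2.828/6.79 = 0.416.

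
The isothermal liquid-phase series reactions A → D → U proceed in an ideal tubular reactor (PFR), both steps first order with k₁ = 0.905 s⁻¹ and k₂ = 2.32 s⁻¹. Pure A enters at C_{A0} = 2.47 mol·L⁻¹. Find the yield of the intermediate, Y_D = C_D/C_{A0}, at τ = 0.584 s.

0.212

For first-order series with pure A initially, C_D(τ) = k₁C_{A0}/(k₂−k₁)·(e^(−k₁τ) − e^(−k₂τ)).
e^(−k₁τ) = e^(−0.905×0.584) = e^(−0.5285) = 0.5895; e^(−k₂τ) = e^(−1.355) = 0.2580.
C_D = 0.905×2.47/(2.32−0.905) × (0.5895−0.2580) = 1.580×0.3315 = 0.5237 mol·L⁻¹.
Y_D = C_D/C_{A0} = 0.5237/2.47 = 0.212.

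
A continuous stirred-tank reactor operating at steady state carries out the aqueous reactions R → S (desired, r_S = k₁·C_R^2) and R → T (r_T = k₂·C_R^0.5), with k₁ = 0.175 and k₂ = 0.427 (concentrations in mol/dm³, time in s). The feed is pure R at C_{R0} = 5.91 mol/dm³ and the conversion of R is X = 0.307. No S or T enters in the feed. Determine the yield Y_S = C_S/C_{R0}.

0.237

Exit C_R = C_{R0}(1−X) = 5.91×0.693 = 4.096 mol/dm³.
In a CSTR the entire volume is at exit conditions, so r_S = 0.175×4.096^2 = 2.935 and r_T = 0.427×4.096^0.5 = 0.8641.
Fraction of consumed R going to S: r_S/(r_S+r_T) = 0.7726.
C_S = 0.7726·C_{R0}·X = 0.7726×5.91×0.307 = 1.40 mol/dm³; Y_S = C_S/C_{R0} = 0.237.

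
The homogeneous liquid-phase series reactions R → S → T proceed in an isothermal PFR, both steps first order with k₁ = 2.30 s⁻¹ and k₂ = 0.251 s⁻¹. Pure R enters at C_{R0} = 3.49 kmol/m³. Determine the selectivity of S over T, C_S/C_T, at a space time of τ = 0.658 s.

9.35

Solving the coupled first-order balances gives C_S(τ) = [k₁/(k₂−k₁)]·C_{R0}·(e^(−k₁τ) − e^(−k₂τ)).
e^(−k₁τ) = e^(−2.30×0.658) = e^(−1.513) = 0.2202; e^(−k₂τ) = e^(−0.1652) = 0.8478.
C_S = 2.30×3.49/(0.251−2.30) × (0.2202−0.8478) = (-3.918)×(-0.6276) = 2.459 kmol/m³.
C_R = C_{R0}e^(−k₁τ) = 0.7684 kmol/m³, so C_T = C_{R0}−C_R−C_S = 0.2630 kmol/m³; C_S/C_T = 9.35.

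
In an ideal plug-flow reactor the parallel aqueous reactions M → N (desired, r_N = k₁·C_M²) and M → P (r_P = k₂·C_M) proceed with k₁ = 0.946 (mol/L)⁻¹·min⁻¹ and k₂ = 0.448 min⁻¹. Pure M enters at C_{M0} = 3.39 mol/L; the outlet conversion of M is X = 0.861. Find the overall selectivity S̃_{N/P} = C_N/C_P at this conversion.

3.38

C_M = C_{M0}(1−X) = 0.4712 mol/L.
Along a PFR/batch, dC_P/dC_M = −r_P/(r_N+r_P) = −k₂/(k₂+k₁·C_M).
Integrating from C_{M0} to C_M: C_P = (0.448/0.946)·ln[(0.448+0.946·3.39)/(0.448+0.946·0.471)] = 0.4736·ln(3.655/0.8938) = 0.6670 mol/L.
Then C_N = (C_{M0}−C_M) − C_P = 2.919 − 0.6670 = 2.252 mol/L.
S̃_{N/P} = C_N/C_P = 2.252/0.6670 = 3.38.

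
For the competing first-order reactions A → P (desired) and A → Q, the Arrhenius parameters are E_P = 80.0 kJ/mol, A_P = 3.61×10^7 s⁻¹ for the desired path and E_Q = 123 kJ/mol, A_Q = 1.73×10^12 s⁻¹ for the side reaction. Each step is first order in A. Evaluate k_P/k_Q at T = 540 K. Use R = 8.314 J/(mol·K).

Since both paths have the same order in A, the concentration cancels and S_{P/Q} = k_P/k_Q = (A_P/A_Q)·exp[(E_Q−E_P)/(RT)].
(E_Q−E_P)/(RT) = (123−80.0)×10³/(8.314×540) = 43000/4490 = 9.578.
k_P/k_Q = (3.61×10^7/1.73×10^12)·exp(9.578) = 2.087×10^-5 × 14440 = 0.301.

0.301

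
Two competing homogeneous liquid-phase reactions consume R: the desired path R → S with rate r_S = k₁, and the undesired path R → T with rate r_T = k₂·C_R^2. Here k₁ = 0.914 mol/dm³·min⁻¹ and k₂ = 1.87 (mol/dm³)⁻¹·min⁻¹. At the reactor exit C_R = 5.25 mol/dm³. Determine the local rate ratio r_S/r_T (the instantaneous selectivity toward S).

0.0177

S_{S/T} = r_S/r_T = (k₁)/(k₂·C_R^2) = (k₁/k₂)·C_R^-2.
= (0.914) / (1.87×5.250^2) = 0.9140/51.54 = 0.0177.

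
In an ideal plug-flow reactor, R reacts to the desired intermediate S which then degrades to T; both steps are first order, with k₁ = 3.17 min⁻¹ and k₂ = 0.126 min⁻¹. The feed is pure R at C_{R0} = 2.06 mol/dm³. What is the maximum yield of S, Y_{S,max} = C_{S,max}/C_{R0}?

For a first-order series the maximum intermediate yield is C_{S,max}/C_{R0} = (k₁/k₂)^[k₂/(k₂−k₁)].
= (3.17/0.126)^(0.126/(0.126−3.17)) = (25.16)^(-0.04139) = 0.8750.

0.875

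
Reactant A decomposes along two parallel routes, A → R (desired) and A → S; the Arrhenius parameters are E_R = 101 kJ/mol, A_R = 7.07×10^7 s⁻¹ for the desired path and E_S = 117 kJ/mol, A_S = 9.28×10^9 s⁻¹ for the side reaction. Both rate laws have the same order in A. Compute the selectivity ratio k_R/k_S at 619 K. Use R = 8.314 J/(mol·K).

Since both paths have the same order in A, the concentration cancels and S_{R/S} = k_R/k_S = (A_R/A_S)·exp[(E_S−E_R)/(RT)].
(E_S−E_R)/(RT) = (117−101)×10³/(8.314×619) = 16000/5146 = 3.109.
k_R/k_S = (7.07×10^7/9.28×10^9)·exp(3.109) = 0.007619 × 22.40 = 0.171.
Since E_R < E_S, lowering the temperature improves selectivity toward R.

0.171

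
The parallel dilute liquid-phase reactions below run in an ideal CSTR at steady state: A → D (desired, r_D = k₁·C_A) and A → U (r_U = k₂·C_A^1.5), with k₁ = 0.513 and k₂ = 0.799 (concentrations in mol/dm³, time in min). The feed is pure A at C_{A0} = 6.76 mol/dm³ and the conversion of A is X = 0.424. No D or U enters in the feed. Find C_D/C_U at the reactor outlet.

Exit C_A = C_{A0}(1−X) = 6.76×0.576 = 3.894 mol/dm³.
In a CSTR the entire volume is at exit conditions, so r_D = 0.513×3.894 = 1.997 and r_U = 0.799×3.894^1.5 = 6.139.
Overall selectivity = C_D/C_U = r_Dτ/(r_Uτ) = r_D/r_U = 0.325.

0.325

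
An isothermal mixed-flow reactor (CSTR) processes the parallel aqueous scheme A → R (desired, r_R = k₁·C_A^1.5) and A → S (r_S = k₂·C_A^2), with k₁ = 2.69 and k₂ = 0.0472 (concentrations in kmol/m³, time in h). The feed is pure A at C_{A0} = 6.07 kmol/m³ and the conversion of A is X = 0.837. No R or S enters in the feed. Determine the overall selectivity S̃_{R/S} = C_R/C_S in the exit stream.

Exit C_A = C_{A0}(1−X) = 6.07×0.163 = 0.9894 kmol/m³.
Rates in a CSTR are evaluated at the outlet concentration: r_R = 2.69×0.9894^1.5 = 2.647, r_S = 0.0472×0.9894^2 = 0.04621.
Overall selectivity = C_R/C_S = r_Rτ/(r_Sτ) = r_R/r_S = 57.3.

57.3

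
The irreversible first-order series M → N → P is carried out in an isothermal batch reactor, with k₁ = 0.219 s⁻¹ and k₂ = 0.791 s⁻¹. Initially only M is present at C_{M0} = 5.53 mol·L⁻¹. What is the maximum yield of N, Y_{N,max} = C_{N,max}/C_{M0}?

At the optimum, C_{N,max}/C_{M0} = (k₁/k₂)^[k₂/(k₂−k₁)].
= (0.219/0.791)^(0.791/(0.791−0.219)) = (0.2769)^(1.383) = 0.1693.

0.169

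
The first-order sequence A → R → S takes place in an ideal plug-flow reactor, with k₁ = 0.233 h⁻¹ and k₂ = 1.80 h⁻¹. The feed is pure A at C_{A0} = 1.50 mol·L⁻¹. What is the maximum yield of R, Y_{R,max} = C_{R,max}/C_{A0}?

0.0955

Evaluating C_R at τ_opt = ln(k₂/k₁)/(k₂−k₁) gives C_{R,max}/C_{A0} = (k₁/k₂)^[k₂/(k₂−k₁)].
= (0.233/1.80)^(1.80/(1.80−0.233)) = (0.1294)^(1.149) = 0.09551.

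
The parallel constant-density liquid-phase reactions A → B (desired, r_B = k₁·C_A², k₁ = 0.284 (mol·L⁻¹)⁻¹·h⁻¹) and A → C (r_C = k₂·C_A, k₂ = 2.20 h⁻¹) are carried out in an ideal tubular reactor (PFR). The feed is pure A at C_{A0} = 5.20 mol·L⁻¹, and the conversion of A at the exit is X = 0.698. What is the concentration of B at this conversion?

C_A = C_{A0}(1−X) = 1.570 mol·L⁻¹.
Along a PFR/batch, dC_C/dC_A = −r_C/(r_B+r_C) = −k₂/(k₂+k₁·C_A).
Integrating from C_{A0} to C_A: C_C = (2.20/0.284)·ln[(2.20+0.284·5.20)/(2.20+0.284·1.57)] = 7.746·ln(3.677/2.646) = 2.549 mol·L⁻¹.
Then C_B = (C_{A0}−C_A) − C_C = 3.630 − 2.549 = 1.081 mol·L⁻¹.

1.08 mol·L⁻¹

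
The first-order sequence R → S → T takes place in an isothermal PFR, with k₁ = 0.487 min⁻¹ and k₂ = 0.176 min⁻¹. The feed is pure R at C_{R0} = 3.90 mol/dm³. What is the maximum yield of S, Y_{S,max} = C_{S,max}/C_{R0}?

At the optimum, C_{S,max}/C_{R0} = (k₁/k₂)^[k₂/(k₂−k₁)].
= (0.487/0.176)^(0.176/(0.176−0.487)) = (2.767)^(-0.5659) = 0.5622.

0.562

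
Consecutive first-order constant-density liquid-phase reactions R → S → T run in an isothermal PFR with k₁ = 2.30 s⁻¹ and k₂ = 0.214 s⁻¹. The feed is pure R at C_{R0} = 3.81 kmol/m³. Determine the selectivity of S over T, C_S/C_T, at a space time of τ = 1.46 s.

3.90

Solving the coupled first-order balances gives C_S(τ) = [k₁/(k₂−k₁)]·C_{R0}·(e^(−k₁τ) − e^(−k₂τ)).
e^(−k₁τ) = e^(−2.30×1.46) = e^(−3.358) = 0.03480; e^(−k₂τ) = e^(−0.3124) = 0.7317.
C_S = 2.30×3.81/(0.214−2.30) × (0.03480−0.7317) = (-4.201)×(-0.6969) = 2.927 kmol/m³.
C_R = C_{R0}e^(−k₁τ) = 0.1326 kmol/m³, so C_T = C_{R0}−C_R−C_S = 0.7500 kmol/m³; C_S/C_T = 3.90.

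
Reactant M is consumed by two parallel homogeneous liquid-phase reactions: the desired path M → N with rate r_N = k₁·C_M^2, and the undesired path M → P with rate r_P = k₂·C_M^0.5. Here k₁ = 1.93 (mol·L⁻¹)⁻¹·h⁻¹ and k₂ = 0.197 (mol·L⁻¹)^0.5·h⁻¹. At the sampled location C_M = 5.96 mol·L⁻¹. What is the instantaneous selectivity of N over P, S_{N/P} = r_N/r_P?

S_{N/P} = r_N/r_P = (k₁·C_M^2)/(k₂·C_M^0.5) = (k₁/k₂)·C_M^1.5.
= (1.93×5.960^2) / (0.197×5.960^0.5) = 68.56/0.4809 = 143.
Since the desired path is higher order in M, keeping C_M high (PFR or concentrated feed) favours N.

143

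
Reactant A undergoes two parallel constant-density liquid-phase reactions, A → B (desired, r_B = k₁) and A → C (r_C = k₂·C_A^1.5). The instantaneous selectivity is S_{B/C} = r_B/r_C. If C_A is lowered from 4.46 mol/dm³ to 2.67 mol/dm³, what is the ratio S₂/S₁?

2.16

S_{B/C} = (k₁/k₂)·C_A^-1.5, so S₂/S₁ = (C_{A,2}/C_{A,1})^-1.5.
= (2.67/4.46)^(-1.5) = (0.5987)^(-1.5) = 2.16.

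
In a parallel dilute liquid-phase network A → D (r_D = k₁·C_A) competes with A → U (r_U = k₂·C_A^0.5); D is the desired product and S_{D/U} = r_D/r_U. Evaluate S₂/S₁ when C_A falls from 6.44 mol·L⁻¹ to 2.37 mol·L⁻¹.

S_{D/U} = (k₁/k₂)·C_A^0.5, so S₂/S₁ = (C_{A,2}/C_{A,1})^0.5.
= (2.37/6.44)^0.5 = (0.3680)^0.5 = 0.607.

0.607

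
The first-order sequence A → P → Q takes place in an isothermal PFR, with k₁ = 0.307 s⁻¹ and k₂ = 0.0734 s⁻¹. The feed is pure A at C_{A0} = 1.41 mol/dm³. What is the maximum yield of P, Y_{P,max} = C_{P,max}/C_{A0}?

At the optimum, C_{P,max}/C_{A0} = (k₁/k₂)^[k₂/(k₂−k₁)].
= (0.307/0.0734)^(0.0734/(0.0734−0.307)) = (4.183)^(-0.3142) = 0.6379.

0.638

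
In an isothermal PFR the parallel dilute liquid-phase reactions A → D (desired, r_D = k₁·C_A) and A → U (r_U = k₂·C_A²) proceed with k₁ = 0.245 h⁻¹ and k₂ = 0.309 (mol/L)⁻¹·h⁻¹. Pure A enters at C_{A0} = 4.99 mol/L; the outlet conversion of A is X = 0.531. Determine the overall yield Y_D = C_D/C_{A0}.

C_A = C_{A0}(1−X) = 2.340 mol/L.
Along a PFR/batch, dC_D/dC_A = −r_D/(r_D+r_U) = −k₁/(k₁+k₂·C_A).
Integrating from C_{A0} to C_A: C_D = (0.245/0.309)·ln[(0.245+0.309·4.99)/(0.245+0.309·2.34)] = 0.7929·ln(1.787/0.9682) = 0.4859 mol/L.
Y_D = C_D/C_{A0} = 0.4859/4.99 = 0.0974.

0.0974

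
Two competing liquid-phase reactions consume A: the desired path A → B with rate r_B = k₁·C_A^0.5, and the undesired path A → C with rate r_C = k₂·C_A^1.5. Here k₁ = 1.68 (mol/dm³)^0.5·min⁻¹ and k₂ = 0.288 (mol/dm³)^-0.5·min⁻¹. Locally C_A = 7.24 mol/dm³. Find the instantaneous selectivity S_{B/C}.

0.806

S_{B/C} = r_B/r_C = (k₁·C_A^0.5)/(k₂·C_A^1.5) = (k₁/k₂)·C_A⁻¹.
= (1.68×7.240^0.5) / (0.288×7.240^1.5) = 4.520/5.610 = 0.806.
The undesired path is higher order in A, so low C_A (CSTR or dilute feed) favours B.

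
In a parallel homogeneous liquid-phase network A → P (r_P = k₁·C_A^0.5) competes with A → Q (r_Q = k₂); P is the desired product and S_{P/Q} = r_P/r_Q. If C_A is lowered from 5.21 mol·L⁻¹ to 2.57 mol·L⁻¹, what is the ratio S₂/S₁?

S_{P/Q} = (k₁/k₂)·C_A^0.5, so S₂/S₁ = (C_{A,2}/C_{A,1})^0.5.
= (2.57/5.21)^0.5 = (0.4933)^0.5 = 0.702.
Selectivity toward P falls as C_A falls — high-concentration operation is favoured.

0.702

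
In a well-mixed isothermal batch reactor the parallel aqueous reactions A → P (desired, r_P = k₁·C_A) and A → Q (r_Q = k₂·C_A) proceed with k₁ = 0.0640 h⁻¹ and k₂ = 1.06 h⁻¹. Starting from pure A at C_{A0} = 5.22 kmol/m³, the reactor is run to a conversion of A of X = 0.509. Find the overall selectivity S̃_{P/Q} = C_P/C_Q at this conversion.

0.0604

C_A = C_{A0}(1−X) = 2.563 kmol/m³.
Both paths are first order in A, so the instantaneous fraction to P is constant: dC_P/d(−C_A) = k₁/(k₁+k₂) = 0.05694.
C_P = 0.05694·(C_{A0}−C_A) = 0.05694×2.657 = 0.151 kmol/m³.
C_Q = (C_{A0}−C_A)−C_P = 2.506 kmol/m³; S̃_{P/Q} = 0.1513/2.506 = 0.0604.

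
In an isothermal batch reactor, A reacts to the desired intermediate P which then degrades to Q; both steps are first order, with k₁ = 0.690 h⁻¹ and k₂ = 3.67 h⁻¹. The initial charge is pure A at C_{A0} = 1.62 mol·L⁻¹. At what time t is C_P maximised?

0.561 h

Setting dC_P/dt = 0 gives t_opt = ln(k₂/k₁)/(k₂−k₁).
= ln(3.67/0.690)/(3.67−0.690) = ln(5.319)/2.980 = 1.671/2.980 = 0.561 h.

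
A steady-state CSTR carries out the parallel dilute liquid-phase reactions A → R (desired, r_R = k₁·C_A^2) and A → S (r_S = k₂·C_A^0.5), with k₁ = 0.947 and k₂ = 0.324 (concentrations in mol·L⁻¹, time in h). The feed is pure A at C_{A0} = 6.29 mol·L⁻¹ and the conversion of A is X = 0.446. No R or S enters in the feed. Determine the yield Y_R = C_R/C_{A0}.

0.424

Exit C_A = C_{A0}(1−X) = 6.29×0.554 = 3.485 mol·L⁻¹.
In a CSTR the entire volume is at exit conditions, so r_R = 0.947×3.485^2 = 11.50 and r_S = 0.324×3.485^0.5 = 0.6048.
Fraction of consumed A going to R: r_R/(r_R+r_S) = 0.9500.
C_R = 0.9500·C_{A0}·X = 0.9500×6.29×0.446 = 2.67 mol·L⁻¹; Y_R = C_R/C_{A0} = 0.424.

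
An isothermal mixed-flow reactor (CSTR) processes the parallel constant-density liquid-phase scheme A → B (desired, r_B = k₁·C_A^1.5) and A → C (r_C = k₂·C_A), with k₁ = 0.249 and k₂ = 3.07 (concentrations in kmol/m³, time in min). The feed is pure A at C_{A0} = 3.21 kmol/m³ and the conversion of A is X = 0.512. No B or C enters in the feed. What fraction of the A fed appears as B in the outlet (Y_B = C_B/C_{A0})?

0.0472

Exit C_A = C_{A0}(1−X) = 3.21×0.488 = 1.566 kmol/m³.
Rates in a CSTR are evaluated at the outlet concentration: r_B = 0.249×1.566^1.5 = 0.4882, r_C = 3.07×1.566 = 4.809.
Fraction of consumed A going to B: r_B/(r_B+r_C) = 0.09216.
C_B = 0.09216·C_{A0}·X = 0.09216×3.21×0.512 = 0.151 kmol/m³; Y_B = C_B/C_{A0} = 0.0472.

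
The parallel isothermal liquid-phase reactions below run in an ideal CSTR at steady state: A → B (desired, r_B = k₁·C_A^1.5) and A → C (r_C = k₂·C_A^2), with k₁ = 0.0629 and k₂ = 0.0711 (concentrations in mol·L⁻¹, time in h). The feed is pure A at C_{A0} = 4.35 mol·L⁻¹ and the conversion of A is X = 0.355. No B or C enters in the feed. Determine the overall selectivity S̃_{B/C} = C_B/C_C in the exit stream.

Exit C_A = C_{A0}(1−X) = 4.35×0.645 = 2.806 mol·L⁻¹.
In a CSTR the entire volume is at exit conditions, so r_B = 0.0629×2.806^1.5 = 0.2956 and r_C = 0.0711×2.806^2 = 0.5597.
Overall selectivity = C_B/C_C = r_Bτ/(r_Cτ) = r_B/r_C = 0.528.

0.528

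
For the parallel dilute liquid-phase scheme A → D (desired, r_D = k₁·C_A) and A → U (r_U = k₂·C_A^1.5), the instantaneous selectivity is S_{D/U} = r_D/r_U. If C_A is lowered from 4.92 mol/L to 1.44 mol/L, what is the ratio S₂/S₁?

1.85

S_{D/U} = (k₁/k₂)·C_A^-0.5, so S₂/S₁ = (C_{A,2}/C_{A,1})^-0.5.
= (1.44/4.92)^(-0.5) = (0.2927)^(-0.5) = 1.85.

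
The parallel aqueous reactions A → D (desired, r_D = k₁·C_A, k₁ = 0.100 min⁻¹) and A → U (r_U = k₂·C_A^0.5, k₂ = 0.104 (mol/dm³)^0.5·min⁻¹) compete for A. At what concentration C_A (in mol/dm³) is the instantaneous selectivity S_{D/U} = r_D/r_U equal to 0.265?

0.0760 mol/dm³

S_{D/U} = (k₁/k₂)·C_A^0.5 ⇒ C_A = (S·k₂/k₁)^(2).
= (0.265×0.104/0.100)^(2) = (0.2756)^(2) = 0.0760 mol/dm³.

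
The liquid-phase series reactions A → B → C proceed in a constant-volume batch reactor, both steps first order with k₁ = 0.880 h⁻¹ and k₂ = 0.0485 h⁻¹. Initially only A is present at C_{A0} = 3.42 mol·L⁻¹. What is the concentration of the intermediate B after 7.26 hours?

2.54 mol·L⁻¹

Solving the coupled first-order balances gives C_B(t) = [k₁/(k₂−k₁)]·C_{A0}·(e^(−k₁t) − e^(−k₂t)).
e^(−k₁t) = e^(−0.880×7.26) = e^(−6.389) = 0.001680; e^(−k₂t) = e^(−0.3521) = 0.7032.
C_B = 0.880×3.42/(0.0485−0.880) × (0.001680−0.7032) = (-3.619)×(-0.7015) = 2.539 mol·L⁻¹.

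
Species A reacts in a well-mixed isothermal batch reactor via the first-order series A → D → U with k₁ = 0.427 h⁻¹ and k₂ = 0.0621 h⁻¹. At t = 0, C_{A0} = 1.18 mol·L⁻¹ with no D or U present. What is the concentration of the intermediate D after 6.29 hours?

Solving the coupled first-order balances gives C_D(t) = [k₁/(k₂−k₁)]·C_{A0}·(e^(−k₁t) − e^(−k₂t)).
e^(−k₁t) = e^(−0.427×6.29) = e^(−2.686) = 0.06816; e^(−k₂t) = e^(−0.3906) = 0.6766.
C_D = 0.427×1.18/(0.0621−0.427) × (0.06816−0.6766) = (-1.381)×(-0.6085) = 0.8402 mol·L⁻¹.

0.840 mol·L⁻¹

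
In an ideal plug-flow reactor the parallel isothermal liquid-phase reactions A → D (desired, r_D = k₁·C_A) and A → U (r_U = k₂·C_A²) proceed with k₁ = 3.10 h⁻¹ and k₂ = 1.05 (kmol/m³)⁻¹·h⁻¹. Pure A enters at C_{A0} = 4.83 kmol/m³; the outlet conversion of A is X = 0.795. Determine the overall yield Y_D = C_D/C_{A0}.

0.416

C_A = C_{A0}(1−X) = 0.9901 kmol/m³.
Along a PFR/batch, dC_D/dC_A = −r_D/(r_D+r_U) = −k₁/(k₁+k₂·C_A).
Integrating from C_{A0} to C_A: C_D = (3.10/1.05)·ln[(3.10+1.05·4.83)/(3.10+1.05·0.990)] = 2.952·ln(8.171/4.140) = 2.008 kmol/m³.
Y_D = C_D/C_{A0} = 2.008/4.83 = 0.416.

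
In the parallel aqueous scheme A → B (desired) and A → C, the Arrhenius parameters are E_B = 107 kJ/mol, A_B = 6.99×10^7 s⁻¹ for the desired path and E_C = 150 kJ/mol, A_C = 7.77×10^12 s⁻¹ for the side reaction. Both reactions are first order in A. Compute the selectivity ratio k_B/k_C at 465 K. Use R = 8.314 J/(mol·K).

With equal orders, S_{B/C} = k_B/k_C = (A_B/A_C)·exp[(E_C−E_B)/(RT)].
(E_C−E_B)/(RT) = (150−107)×10³/(8.314×465) = 43000/3866 = 11.12.
k_B/k_C = (6.99×10^7/7.77×10^12)·exp(11.12) = 8.996×10^-6 × 67682 = 0.609.
Since E_B < E_C, lowering the temperature improves selectivity toward B.

0.609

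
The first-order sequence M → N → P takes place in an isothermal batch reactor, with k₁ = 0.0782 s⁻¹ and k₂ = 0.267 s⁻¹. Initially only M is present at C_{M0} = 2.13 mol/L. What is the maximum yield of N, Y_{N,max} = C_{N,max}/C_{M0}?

Evaluating C_N at t_opt = ln(k₂/k₁)/(k₂−k₁) gives C_{N,max}/C_{M0} = (k₁/k₂)^[k₂/(k₂−k₁)].
= (0.0782/0.267)^(0.267/(0.267−0.0782)) = (0.2929)^(1.414) = 0.1761.

0.176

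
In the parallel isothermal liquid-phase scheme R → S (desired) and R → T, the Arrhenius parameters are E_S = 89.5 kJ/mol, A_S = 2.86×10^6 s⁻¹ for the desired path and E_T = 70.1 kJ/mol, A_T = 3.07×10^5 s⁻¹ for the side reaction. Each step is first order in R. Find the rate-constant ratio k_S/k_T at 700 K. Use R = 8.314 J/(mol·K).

Since both paths have the same order in R, the concentration cancels and S_{S/T} = k_S/k_T = (A_S/A_T)·exp[(E_T−E_S)/(RT)].
(E_T−E_S)/(RT) = (70.1−89.5)×10³/(8.314×700) = -19400/5820 = -3.333.
k_S/k_T = (2.86×10^6/3.07×10^5)·exp(-3.333) = 9.316 × 0.03567 = 0.332.

0.332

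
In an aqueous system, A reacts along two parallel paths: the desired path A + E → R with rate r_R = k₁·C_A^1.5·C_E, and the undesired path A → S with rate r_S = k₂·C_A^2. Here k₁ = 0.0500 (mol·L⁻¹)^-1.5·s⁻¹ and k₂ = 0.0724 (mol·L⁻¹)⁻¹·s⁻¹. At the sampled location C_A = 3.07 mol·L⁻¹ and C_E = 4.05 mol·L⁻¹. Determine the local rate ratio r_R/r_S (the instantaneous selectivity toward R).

S_{R/S} = r_R/r_S = (k₁·C_A^1.5·C_E)/(k₂·C_A^2) = (k₁/k₂)·C_A^-0.5·C_E.
= (0.0500×3.070^1.5×4.050) / (0.0724×3.070^2) = 1.089/0.6824 = 1.60.

1.60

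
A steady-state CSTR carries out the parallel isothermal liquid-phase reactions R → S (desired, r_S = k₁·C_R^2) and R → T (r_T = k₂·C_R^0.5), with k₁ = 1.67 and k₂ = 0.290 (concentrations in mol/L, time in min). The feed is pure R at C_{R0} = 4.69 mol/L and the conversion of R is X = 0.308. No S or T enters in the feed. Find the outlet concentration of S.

Exit C_R = C_{R0}(1−X) = 4.69×0.692 = 3.245 mol/L.
In a CSTR the entire volume is at exit conditions, so r_S = 1.67×3.245^2 = 17.59 and r_T = 0.290×3.245^0.5 = 0.5224.
Fraction of consumed R going to S: r_S/(r_S+r_T) = 0.9712.
C_S = 0.9712·C_{R0}·X = 0.9712×4.69×0.308 = 1.40 mol/L.

1.40 mol/L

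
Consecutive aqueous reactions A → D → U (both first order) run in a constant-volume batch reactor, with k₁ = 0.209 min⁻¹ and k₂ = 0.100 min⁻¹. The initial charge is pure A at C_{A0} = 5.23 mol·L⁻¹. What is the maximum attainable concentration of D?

2.66 mol·L⁻¹

Evaluating C_D at t_opt = ln(k₂/k₁)/(k₂−k₁) gives C_{D,max}/C_{A0} = (k₁/k₂)^[k₂/(k₂−k₁)].
= (0.209/0.100)^(0.100/(0.100−0.209)) = (2.090)^(-0.9174) = 0.5085.
C_{D,max} = 0.5085×5.23 = 2.66 mol·L⁻¹.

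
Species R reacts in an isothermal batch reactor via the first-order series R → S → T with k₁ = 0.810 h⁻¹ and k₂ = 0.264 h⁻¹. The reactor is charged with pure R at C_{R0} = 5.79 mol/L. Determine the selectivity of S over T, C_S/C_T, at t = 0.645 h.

10.5

For first-order series with pure R initially, C_S(t) = k₁C_{R0}/(k₂−k₁)·(e^(−k₁t) − e^(−k₂t)).
e^(−k₁t) = e^(−0.810×0.645) = e^(−0.5225) = 0.5931; e^(−k₂t) = e^(−0.1703) = 0.8434.
C_S = 0.810×5.79/(0.264−0.810) × (0.5931−0.8434) = (-8.590)×(-0.2504) = 2.151 mol/L.
C_R = C_{R0}e^(−k₁t) = 3.434 mol/L, so C_T = C_{R0}−C_R−C_S = 0.2056 mol/L; C_S/C_T = 10.5.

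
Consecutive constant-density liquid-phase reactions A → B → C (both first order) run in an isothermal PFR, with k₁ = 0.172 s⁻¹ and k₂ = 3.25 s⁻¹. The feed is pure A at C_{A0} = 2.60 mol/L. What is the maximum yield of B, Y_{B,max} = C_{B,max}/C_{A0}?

At the optimum, C_{B,max}/C_{A0} = (k₁/k₂)^[k₂/(k₂−k₁)].
= (0.172/3.25)^(3.25/(3.25−0.172)) = (0.05292)^(1.056) = 0.04491.

0.0449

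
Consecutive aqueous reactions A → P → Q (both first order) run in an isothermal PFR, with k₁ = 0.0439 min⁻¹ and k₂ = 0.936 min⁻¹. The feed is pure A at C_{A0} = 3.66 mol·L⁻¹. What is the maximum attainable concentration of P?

0.148 mol·L⁻¹

For a first-order series the maximum intermediate yield is C_{P,max}/C_{A0} = (k₁/k₂)^[k₂/(k₂−k₁)].
= (0.0439/0.936)^(0.936/(0.936−0.0439)) = (0.04690)^(1.049) = 0.04035.
C_{P,max} = 0.04035×3.66 = 0.148 mol·L⁻¹.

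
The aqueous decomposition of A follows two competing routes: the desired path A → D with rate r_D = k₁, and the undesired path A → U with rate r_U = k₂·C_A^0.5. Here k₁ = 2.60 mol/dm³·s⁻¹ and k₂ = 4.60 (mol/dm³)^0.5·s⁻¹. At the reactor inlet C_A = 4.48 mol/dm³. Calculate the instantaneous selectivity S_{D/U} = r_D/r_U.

S_{D/U} = r_D/r_U = (k₁)/(k₂·C_A^0.5) = (k₁/k₂)·C_A^-0.5.
= (2.60) / (4.60×4.480^0.5) = 2.600/9.736 = 0.267.
The undesired path is higher order in A, so low C_A (CSTR or dilute feed) favours D.

0.267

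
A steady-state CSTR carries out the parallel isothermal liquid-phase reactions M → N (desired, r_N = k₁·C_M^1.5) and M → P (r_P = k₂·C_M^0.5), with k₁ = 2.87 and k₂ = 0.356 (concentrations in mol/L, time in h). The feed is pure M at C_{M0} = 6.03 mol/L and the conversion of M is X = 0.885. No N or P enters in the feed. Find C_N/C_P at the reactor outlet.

5.59

Exit C_M = C_{M0}(1−X) = 6.03×0.115 = 0.6935 mol/L.
Rates in a CSTR are evaluated at the outlet concentration: r_N = 2.87×0.6935^1.5 = 1.657, r_P = 0.356×0.6935^0.5 = 0.2965.
Overall selectivity = C_N/C_P = r_Nτ/(r_Pτ) = r_N/r_P = 5.59.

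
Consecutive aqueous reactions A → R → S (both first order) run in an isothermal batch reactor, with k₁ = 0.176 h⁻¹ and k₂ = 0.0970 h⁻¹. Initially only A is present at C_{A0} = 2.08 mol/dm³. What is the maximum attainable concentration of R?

1.00 mol/dm³

For a first-order series the maximum intermediate yield is C_{R,max}/C_{A0} = (k₁/k₂)^[k₂/(k₂−k₁)].
= (0.176/0.0970)^(0.0970/(0.0970−0.176)) = (1.814)^(-1.228) = 0.4812.
C_{R,max} = 0.4812×2.08 = 1.00 mol/dm³.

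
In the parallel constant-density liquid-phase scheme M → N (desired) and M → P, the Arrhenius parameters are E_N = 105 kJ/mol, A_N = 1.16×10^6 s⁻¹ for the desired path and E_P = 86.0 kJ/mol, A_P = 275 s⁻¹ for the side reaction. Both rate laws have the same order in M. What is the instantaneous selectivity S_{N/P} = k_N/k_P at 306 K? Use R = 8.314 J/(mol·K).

k_N/k_P = (A_N/A_P)·exp[−(E_N−E_P)/(RT)] = (A_N/A_P)·exp[(E_P−E_N)/(RT)].
(E_P−E_N)/(RT) = (86.0−105)×10³/(8.314×306) = -19000/2544 = -7.468.
k_N/k_P = (1.16×10^6/275)·exp(-7.468) = 4218 × 5.709×10^-4 = 2.41.

2.41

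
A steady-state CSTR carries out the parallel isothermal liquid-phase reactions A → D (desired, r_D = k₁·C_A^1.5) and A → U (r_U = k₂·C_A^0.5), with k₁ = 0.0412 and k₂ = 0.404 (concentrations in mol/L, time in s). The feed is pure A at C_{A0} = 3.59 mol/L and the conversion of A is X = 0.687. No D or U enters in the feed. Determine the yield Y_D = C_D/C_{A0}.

Exit C_A = C_{A0}(1−X) = 3.59×0.313 = 1.124 mol/L.
Rates in a CSTR are evaluated at the outlet concentration: r_D = 0.0412×1.124^1.5 = 0.04907, r_U = 0.404×1.124^0.5 = 0.4283.
Fraction of consumed A going to D: r_D/(r_D+r_U) = 0.1028.
C_D = 0.1028·C_{A0}·X = 0.1028×3.59×0.687 = 0.254 mol/L; Y_D = C_D/C_{A0} = 0.0706.

0.0706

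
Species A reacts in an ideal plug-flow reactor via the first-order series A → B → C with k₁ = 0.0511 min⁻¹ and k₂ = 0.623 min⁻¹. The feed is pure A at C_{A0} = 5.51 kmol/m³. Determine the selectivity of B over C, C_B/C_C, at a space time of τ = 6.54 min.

For first-order series with pure A initially, C_B(τ) = k₁C_{A0}/(k₂−k₁)·(e^(−k₁τ) − e^(−k₂τ)).
e^(−k₁τ) = e^(−0.0511×6.54) = e^(−0.3342) = 0.7159; e^(−k₂τ) = e^(−4.074) = 0.01700.
C_B = 0.0511×5.51/(0.623−0.0511) × (0.7159−0.01700) = 0.4923×0.6989 = 0.3441 kmol/m³.
C_A = C_{A0}e^(−k₁τ) = 3.945 kmol/m³, so C_C = C_{A0}−C_A−C_B = 1.221 kmol/m³; C_B/C_C = 0.282.

0.282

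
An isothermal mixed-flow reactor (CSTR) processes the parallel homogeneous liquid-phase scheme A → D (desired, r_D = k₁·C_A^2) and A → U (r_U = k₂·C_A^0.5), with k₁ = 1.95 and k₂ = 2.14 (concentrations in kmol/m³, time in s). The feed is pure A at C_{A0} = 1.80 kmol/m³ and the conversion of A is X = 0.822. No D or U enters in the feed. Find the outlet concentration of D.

Exit C_A = C_{A0}(1−X) = 1.80×0.178 = 0.3204 kmol/m³.
A CSTR operates uniformly at the exit composition, giving r_D = 0.2002 and r_U = 1.211 (each k·C_A^n at C_A = 0.3204).
Fraction of consumed A going to D: r_D/(r_D+r_U) = 0.1418.
C_D = 0.1418·C_{A0}·X = 0.1418×1.80×0.822 = 0.210 kmol/m³.

0.210 kmol/m³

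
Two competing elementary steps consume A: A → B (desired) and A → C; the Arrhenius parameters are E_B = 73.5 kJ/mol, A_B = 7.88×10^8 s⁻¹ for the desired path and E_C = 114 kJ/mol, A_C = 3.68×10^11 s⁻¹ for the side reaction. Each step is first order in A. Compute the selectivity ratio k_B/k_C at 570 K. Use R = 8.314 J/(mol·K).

k_B/k_C = (A_B/A_C)·exp[−(E_B−E_C)/(RT)] = (A_B/A_C)·exp[(E_C−E_B)/(RT)].
(E_C−E_B)/(RT) = (114−73.5)×10³/(8.314×570) = 40500/4739 = 8.546.
k_B/k_C = (7.88×10^8/3.68×10^11)·exp(8.546) = 0.002141 × 5147 = 11.0.

11.0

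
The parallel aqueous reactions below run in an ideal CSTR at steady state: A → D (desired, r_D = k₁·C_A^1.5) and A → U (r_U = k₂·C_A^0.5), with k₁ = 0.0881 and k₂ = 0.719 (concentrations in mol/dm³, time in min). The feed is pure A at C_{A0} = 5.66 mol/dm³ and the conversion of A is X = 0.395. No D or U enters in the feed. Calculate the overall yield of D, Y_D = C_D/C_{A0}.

0.117

Exit C_A = C_{A0}(1−X) = 5.66×0.605 = 3.424 mol/dm³.
A CSTR operates uniformly at the exit composition, giving r_D = 0.5583 and r_U = 1.330 (each k·C_A^n at C_A = 3.424).
Fraction of consumed A going to D: r_D/(r_D+r_U) = 0.2956.
C_D = 0.2956·C_{A0}·X = 0.2956×5.66×0.395 = 0.661 mol/dm³; Y_D = C_D/C_{A0} = 0.117.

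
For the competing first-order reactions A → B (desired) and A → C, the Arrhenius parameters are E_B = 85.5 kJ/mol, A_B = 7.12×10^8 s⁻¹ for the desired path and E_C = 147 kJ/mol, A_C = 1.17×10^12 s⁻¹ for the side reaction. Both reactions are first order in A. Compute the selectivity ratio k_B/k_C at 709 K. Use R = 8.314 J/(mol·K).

20.7

k_B/k_C = (A_B/A_C)·exp[−(E_B−E_C)/(RT)] = (A_B/A_C)·exp[(E_C−E_B)/(RT)].
(E_C−E_B)/(RT) = (147−85.5)×10³/(8.314×709) = 61500/5895 = 10.43.
k_B/k_C = (7.12×10^8/1.17×10^12)·exp(10.43) = 6.085×10^-4 × 33970 = 20.7.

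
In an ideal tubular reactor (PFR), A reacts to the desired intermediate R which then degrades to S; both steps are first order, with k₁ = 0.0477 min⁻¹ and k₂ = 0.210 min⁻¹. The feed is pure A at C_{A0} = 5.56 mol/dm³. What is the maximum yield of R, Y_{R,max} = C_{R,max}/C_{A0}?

0.147

For a first-order series the maximum intermediate yield is C_{R,max}/C_{A0} = (k₁/k₂)^[k₂/(k₂−k₁)].
= (0.0477/0.210)^(0.210/(0.210−0.0477)) = (0.2271)^(1.294) = 0.1469.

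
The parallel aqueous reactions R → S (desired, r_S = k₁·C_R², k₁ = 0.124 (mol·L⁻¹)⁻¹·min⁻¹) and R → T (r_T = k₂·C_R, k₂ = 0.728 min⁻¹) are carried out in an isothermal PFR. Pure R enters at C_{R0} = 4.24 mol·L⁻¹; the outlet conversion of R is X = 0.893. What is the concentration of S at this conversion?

C_R = C_{R0}(1−X) = 0.4537 mol·L⁻¹.
Along a PFR/batch, dC_T/dC_R = −r_T/(r_S+r_T) = −k₂/(k₂+k₁·C_R).
Integrating from C_{R0} to C_R: C_T = (0.728/0.124)·ln[(0.728+0.124·4.24)/(0.728+0.124·0.454)] = 5.871·ln(1.254/0.7843) = 2.754 mol·L⁻¹.
Then C_S = (C_{R0}−C_R) − C_T = 3.786 − 2.754 = 1.032 mol·L⁻¹.

1.03 mol·L⁻¹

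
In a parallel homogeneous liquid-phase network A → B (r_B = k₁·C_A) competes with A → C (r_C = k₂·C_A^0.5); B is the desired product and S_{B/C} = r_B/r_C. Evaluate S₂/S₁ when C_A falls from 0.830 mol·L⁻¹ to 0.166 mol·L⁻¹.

S_{B/C} = (k₁/k₂)·C_A^0.5, so S₂/S₁ = (C_{A,2}/C_{A,1})^0.5.
= (0.166/0.830)^0.5 = (0.2000)^0.5 = 0.447.
Selectivity toward B falls as C_A falls — high-concentration operation is favoured.

0.447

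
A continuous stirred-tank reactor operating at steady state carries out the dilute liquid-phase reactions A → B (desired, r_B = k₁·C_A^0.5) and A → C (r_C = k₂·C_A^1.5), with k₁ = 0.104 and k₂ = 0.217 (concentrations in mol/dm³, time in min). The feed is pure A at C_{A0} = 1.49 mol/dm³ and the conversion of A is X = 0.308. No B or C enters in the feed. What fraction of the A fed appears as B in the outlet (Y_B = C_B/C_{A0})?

Exit C_A = C_{A0}(1−X) = 1.49×0.692 = 1.031 mol/dm³.
Rates in a CSTR are evaluated at the outlet concentration: r_B = 0.104×1.031^0.5 = 0.1056, r_C = 0.217×1.031^1.5 = 0.2272.
Fraction of consumed A going to B: r_B/(r_B+r_C) = 0.3173.
C_B = 0.3173·C_{A0}·X = 0.3173×1.49×0.308 = 0.146 mol/dm³; Y_B = C_B/C_{A0} = 0.0977.

0.0977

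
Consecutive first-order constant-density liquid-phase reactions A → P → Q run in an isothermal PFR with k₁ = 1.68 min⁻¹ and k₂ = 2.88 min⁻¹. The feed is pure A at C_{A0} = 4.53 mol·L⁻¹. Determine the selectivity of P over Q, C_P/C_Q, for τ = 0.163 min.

For first-order series with pure A initially, C_P(τ) = k₁C_{A0}/(k₂−k₁)·(e^(−k₁τ) − e^(−k₂τ)).
e^(−k₁τ) = e^(−1.68×0.163) = e^(−0.2738) = 0.7605; e^(−k₂τ) = e^(−0.4694) = 0.6254.
C_P = 1.68×4.53/(2.88−1.68) × (0.7605−0.6254) = 6.342×0.1351 = 0.8568 mol·L⁻¹.
C_A = C_{A0}e^(−k₁τ) = 3.445 mol·L⁻¹, so C_Q = C_{A0}−C_A−C_P = 0.2283 mol·L⁻¹; C_P/C_Q = 3.75.

3.75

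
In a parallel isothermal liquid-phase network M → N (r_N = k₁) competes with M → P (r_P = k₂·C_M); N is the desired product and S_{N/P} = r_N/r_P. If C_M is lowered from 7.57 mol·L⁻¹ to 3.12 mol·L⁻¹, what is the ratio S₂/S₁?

S_{N/P} = (k₁/k₂)·C_M⁻¹, so S₂/S₁ = (C_{M,2}/C_{M,1})⁻¹.
= 7.57/3.12 = 2.43.

2.43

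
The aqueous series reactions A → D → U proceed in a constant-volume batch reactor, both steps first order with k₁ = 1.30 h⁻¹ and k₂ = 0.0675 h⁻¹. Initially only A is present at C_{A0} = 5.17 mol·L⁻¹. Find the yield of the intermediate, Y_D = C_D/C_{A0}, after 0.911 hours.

Solving the coupled first-order balances gives C_D(t) = [k₁/(k₂−k₁)]·C_{A0}·(e^(−k₁t) − e^(−k₂t)).
e^(−k₁t) = e^(−1.30×0.911) = e^(−1.184) = 0.3060; e^(−k₂t) = e^(−0.06149) = 0.9404.
C_D = 1.30×5.17/(0.0675−1.30) × (0.3060−0.9404) = (-5.453)×(-0.6344) = 3.459 mol·L⁻¹.
Y_D = C_D/C_{A0} = 3.459/5.17 = 0.669.

0.669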